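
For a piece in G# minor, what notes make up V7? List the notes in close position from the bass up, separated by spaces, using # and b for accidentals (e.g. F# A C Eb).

In G# minor, the dominant is D#. The dominant is major (leading tone raised), so V is a dominant seventh chord.
That chord is spelled D#-F##-A#-C#.

D# F## A# C#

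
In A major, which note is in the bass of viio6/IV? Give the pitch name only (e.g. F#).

The applied chord viio6/IV is rooted on C#: C#-E-G.
The figure 6 means first inversion — the third is in the bass.

E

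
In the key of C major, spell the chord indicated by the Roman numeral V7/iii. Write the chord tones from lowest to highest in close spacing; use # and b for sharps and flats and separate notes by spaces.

B D# F# A

The slash means an applied dominant: we want the dominant of iii. In C major, iii is E minor, and its dominant is built on B.
Building a dominant seventh chord on B gives B-D#-F#-A.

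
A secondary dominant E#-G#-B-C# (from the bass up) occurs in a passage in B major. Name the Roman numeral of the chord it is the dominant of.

V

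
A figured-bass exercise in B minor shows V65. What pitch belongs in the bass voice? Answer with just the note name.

A#

V in B minor has root F#; the chord is F#-A#-C#-E.
The figure 65 means first inversion — the third is in the bass.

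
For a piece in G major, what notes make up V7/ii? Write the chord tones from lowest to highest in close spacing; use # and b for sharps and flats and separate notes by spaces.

E G# B D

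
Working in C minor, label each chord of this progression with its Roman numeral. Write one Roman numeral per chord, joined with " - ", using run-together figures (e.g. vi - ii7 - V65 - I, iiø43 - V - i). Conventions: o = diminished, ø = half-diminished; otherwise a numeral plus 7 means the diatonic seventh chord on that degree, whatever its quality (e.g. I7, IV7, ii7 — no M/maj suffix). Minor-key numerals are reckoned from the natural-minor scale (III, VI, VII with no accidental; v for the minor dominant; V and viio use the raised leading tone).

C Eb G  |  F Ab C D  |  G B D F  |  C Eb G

i - iiø65 - V7 - i

C-Eb-G: root C is the tonic; minor triad there is i.
F-Ab-C-D: root D is the supertonic; half-diminished seventh chord there is iiø65.
G-B-D-F: dominant seventh chord on G = scale degree 5 → V7.
C-Eb-G: root C is the tonic; minor triad there is i.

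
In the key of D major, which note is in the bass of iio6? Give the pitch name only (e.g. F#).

G

iio in D major has root E; the chord is E-G-Bb.
The figure 6 means first inversion — the third is in the bass.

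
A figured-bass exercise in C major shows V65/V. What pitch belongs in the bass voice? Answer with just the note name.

F#

The applied chord V65/V is rooted on D: D-F#-A-C.
The figure 65 means first inversion — the third is in the bass.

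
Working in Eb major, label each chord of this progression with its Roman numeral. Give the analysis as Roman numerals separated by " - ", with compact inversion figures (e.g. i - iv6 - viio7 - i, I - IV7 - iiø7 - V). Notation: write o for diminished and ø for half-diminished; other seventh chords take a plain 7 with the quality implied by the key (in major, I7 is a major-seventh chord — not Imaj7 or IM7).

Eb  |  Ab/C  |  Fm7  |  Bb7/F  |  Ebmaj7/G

I - IV6 - ii7 - V43 - I65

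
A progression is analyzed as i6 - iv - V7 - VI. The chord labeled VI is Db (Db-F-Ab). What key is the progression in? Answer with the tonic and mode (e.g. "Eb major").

VI is given as Db-F-Ab — a major triad with root Db.
Counting down 5 scale steps from Db places the tonic on F; a major triad on degree 6 is diatonic only in minor.

F minor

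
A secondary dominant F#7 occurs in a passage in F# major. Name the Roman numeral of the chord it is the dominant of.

The chord is a dominant seventh chord on F#.
A dominant resolves down a perfect fifth: F# → B. In F# major, B is scale degree 4, i.e. IV.

IV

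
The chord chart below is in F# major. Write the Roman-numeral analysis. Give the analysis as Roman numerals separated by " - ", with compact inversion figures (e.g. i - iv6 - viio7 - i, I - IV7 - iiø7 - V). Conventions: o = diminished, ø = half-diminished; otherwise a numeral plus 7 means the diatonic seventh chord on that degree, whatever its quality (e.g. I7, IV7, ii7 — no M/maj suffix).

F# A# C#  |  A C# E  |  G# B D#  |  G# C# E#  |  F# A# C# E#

F#-A#-C# has root F#, degree 1 in F# major, so I.
A-C#-E: A with this quality isn't in the key; it's bIII, borrowed from the parallel minor.
G#-B-D#: minor triad on G# = scale degree 2 → ii.
G#-C#-E#: major triad on C# = scale degree 5 → V64.
F#-A#-C#-E#: root F# is the tonic; major seventh chord there is I7.

I - bIII - ii - V64 - I7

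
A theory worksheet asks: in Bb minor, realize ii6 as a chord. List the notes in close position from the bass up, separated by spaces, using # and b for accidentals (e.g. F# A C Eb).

Eb G C

Scale degree 2 in Bb minor is C; here the chord built on it is altered to a minor triad. ii6 is the minor supertonic, borrowed from the parallel major (the Dorian ii).
So the chord is C-Eb-G, a minor triad.
The figured bass 6 indicates first inversion, placing the third (Eb) in the bass: Eb-G-C.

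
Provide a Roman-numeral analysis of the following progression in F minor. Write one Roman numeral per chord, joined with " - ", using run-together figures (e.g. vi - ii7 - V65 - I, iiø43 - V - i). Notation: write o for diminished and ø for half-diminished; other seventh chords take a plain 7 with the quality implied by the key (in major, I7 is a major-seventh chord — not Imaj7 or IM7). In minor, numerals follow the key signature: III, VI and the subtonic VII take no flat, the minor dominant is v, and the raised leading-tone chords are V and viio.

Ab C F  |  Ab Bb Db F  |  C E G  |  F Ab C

i6 - iv42 - V - i

Ab-C-F: minor triad on F = scale degree 1 → i6.
Ab-Bb-Db-F: root Bb is the subdominant; minor seventh chord there is iv42.
C-E-G: major triad on C = scale degree 5 → V.
F-Ab-C has root F, degree 1 in F minor, so i.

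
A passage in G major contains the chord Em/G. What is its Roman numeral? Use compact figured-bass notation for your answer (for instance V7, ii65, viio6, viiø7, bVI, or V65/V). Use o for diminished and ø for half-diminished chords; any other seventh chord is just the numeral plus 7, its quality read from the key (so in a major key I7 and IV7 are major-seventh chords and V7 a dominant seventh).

The pitches E-G-B form a minor triad rooted on E.
In G major, E is the submediant; the diatonic minor triad there is vi.
With G in the bass the chord is in first inversion, so the figured bass is 6.

vi6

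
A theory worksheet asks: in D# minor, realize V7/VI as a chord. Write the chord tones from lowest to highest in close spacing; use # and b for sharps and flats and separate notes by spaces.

F# A# C# E

The slash means an applied dominant: we want the dominant of VI. In D# minor, VI is B major, and its dominant is built on F#.
Building a dominant seventh chord on F# gives F#-A#-C#-E.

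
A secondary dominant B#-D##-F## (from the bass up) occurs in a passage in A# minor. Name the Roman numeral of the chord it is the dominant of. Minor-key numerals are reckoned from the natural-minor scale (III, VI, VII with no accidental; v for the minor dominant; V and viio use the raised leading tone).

The chord is a major triad on B#.
A dominant resolves down a perfect fifth: B# → E#. In A# minor, E# is scale degree 5, i.e. V.

V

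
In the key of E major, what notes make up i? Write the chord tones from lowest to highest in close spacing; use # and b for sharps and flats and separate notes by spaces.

Scale degree 1 in E major is E; here the chord built on it is altered to a minor triad. i is the minor tonic, borrowed from the parallel minor.
So the chord is E-G-B, a minor triad.

E G B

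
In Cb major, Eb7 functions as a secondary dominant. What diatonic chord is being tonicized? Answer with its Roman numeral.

vi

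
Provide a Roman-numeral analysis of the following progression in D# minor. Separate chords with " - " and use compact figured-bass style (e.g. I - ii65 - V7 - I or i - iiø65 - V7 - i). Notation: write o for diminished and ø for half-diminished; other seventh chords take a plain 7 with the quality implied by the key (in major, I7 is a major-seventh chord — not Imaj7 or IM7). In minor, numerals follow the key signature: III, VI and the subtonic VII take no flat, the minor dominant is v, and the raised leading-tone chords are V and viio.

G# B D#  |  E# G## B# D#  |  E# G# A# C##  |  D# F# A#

iv - V7/V - V43 - i

G#-B-D#: minor triad on G# = scale degree 4 → iv.
E#-G##-B#-D#: a dominant seventh chord on E#, the applied dominant of V → V7/V.
E#-G#-A#-C## has root A#, degree 5 in D# minor, so V43.
D#-F#-A#: root D# is the tonic; minor triad there is i.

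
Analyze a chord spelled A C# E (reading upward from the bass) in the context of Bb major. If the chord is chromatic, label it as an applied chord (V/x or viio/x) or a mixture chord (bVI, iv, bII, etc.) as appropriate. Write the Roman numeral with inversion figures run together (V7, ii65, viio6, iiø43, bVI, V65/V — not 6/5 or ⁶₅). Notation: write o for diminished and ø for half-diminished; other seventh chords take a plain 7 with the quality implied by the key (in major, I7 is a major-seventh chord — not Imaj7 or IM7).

Stacked in thirds the chord is A-C#-E: a major triad on A.
A is not a diatonic chord root with this quality in Bb major, but it lies a perfect fifth above D (iii), so the chord functions as an applied dominant of iii.

V/iii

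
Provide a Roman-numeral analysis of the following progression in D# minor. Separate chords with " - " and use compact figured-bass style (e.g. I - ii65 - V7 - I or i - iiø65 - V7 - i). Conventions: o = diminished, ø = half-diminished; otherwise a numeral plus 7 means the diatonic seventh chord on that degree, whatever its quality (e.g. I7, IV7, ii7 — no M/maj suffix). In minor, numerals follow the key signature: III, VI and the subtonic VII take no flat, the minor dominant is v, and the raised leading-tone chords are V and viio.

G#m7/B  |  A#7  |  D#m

iv65 - V7 - i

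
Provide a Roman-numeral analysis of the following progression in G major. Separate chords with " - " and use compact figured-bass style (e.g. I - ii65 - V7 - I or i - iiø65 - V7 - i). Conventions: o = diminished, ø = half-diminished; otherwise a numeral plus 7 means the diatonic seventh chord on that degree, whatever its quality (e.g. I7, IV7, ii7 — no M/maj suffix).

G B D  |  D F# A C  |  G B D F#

I - V7 - I7

G-B-D has root G, degree 1 in G major, so I.
D-F#-A-C has root D, degree 5 in G major, so V7.
G-B-D-F# has root G, degree 1 in G major, so I7.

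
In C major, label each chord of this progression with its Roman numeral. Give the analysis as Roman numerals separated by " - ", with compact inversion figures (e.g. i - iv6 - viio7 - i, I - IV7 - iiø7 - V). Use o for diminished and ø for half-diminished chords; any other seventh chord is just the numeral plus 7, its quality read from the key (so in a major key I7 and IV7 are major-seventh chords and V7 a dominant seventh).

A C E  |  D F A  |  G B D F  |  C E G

vi - ii - V7 - I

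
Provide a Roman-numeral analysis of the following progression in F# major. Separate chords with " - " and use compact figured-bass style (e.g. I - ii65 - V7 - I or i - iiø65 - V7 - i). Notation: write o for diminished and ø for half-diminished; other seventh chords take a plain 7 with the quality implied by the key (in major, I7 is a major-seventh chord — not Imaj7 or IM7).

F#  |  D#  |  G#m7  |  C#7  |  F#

F# has root F#, degree 1 in F# major, so I.
D# is the secondary dominant of ii (major triad on D#): V/ii.
G#m7: minor seventh chord on G# = scale degree 2 → ii7.
C#7: dominant seventh chord on C# = scale degree 5 → V7.
F# has root F#, degree 1 in F# major, so I.

I - V/ii - ii7 - V7 - I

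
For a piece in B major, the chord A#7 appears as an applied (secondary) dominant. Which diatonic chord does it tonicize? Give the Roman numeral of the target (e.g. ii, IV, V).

iii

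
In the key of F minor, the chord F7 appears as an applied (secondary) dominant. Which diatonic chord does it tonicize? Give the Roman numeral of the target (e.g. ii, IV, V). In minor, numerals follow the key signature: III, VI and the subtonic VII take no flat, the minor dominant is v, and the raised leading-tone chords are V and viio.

iv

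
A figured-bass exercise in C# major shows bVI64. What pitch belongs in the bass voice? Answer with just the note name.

bVI in C# major has root A; the chord is A-C#-E.
The figure 64 means second inversion — the fifth is in the bass.

E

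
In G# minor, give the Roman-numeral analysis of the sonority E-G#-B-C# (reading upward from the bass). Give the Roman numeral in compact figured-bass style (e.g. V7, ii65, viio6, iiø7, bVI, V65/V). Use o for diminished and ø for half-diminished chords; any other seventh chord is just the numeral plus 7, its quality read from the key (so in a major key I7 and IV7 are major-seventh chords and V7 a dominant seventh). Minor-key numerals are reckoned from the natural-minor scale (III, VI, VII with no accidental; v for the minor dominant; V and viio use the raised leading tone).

The pitches C#-E-G#-B form a minor seventh chord rooted on C#.
C# is scale degree 4 in G# minor, and a minor seventh chord on that degree is written iv7.
With E in the bass the chord is in first inversion, so the figured bass is 65.

iv65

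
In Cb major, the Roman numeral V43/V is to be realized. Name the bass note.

Ab

The applied chord V43/V is rooted on Db: Db-F-Ab-Cb.
The figure 43 means second inversion — the fifth is in the bass.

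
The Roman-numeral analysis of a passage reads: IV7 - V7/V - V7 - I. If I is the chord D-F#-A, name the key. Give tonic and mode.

The chord D is a major triad rooted on D; its label is I.
If D is scale degree 1 and the mode makes that degree carry a major triad, the tonic is D and the mode is major.

D major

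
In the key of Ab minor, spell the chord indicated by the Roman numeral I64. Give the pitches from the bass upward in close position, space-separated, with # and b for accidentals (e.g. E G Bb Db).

Eb Ab C

I64 is the major tonic (Picardy third), borrowed from the parallel major. In Ab minor that root is Ab.
So the chord is Ab-C-Eb.
With the 64 figure the chord is in second inversion; from the bass Eb upward in close position it reads Eb-Ab-C.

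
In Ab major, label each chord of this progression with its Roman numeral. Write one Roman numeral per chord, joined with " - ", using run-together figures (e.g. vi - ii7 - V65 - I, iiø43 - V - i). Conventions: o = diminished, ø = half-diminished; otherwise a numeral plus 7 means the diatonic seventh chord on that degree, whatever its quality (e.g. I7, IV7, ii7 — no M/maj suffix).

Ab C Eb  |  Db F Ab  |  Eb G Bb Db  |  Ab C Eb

I - IV - V7 - I

Ab-C-Eb: major triad on Ab = scale degree 1 → I.
Db-F-Ab: major triad on Db = scale degree 4 → IV.
Eb-G-Bb-Db has root Eb, degree 5 in Ab major, so V7.
Ab-C-Eb: major triad on Ab = scale degree 1 → I.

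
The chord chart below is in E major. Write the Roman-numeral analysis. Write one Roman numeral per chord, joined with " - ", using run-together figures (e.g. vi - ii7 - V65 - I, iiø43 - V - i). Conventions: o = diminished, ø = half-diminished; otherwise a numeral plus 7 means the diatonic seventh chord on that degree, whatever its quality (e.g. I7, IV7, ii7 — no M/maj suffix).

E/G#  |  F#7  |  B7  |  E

E/G# has root E, degree 1 in E major, so I6.
F#7: chromatic; F# is V of V, so V7/V.
B7 has root B, degree 5 in E major, so V7.
E has root E, degree 1 in E major, so I.

I6 - V7/V - V7 - I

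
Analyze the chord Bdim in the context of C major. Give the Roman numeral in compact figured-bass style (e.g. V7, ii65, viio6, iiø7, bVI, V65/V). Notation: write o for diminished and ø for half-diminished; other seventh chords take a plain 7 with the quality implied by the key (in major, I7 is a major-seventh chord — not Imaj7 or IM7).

viio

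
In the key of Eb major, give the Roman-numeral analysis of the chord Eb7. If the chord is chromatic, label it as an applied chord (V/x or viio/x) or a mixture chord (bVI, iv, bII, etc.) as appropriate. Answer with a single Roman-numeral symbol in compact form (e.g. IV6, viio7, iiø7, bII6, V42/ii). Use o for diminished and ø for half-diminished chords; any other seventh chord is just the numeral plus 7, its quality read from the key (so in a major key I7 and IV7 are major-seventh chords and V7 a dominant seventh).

The pitches Eb-G-Bb-Db form a dominant seventh chord rooted on Eb.
Eb is not a diatonic chord root with this quality in Eb major, but it lies a perfect fifth above Ab (IV), so the chord functions as an applied dominant of IV.

V7/IV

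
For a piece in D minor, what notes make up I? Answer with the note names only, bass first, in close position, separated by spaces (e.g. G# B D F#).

D F# A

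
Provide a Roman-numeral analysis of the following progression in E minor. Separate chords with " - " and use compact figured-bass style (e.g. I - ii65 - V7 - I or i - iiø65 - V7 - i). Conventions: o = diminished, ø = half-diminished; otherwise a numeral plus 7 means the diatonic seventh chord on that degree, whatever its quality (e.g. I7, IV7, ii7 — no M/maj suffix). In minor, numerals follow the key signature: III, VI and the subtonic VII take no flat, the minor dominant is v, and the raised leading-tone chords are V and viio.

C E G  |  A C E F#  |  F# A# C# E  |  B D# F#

VI - iiø65 - V7/V - V

C-E-G: root C is the submediant; major triad there is VI.
A-C-E-F# has root F#, degree 2 in E minor, so iiø65.
F#-A#-C#-E is the secondary dominant of V (dominant seventh chord on F#): V7/V.
B-D#-F#: root B is the dominant; major triad there is V.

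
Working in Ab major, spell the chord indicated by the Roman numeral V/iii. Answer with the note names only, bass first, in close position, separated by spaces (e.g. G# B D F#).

The slash means an applied dominant: we want the dominant of iii. In Ab major, iii is C minor, and its dominant is built on G.
Building a major triad on G gives G-B-D.

G B D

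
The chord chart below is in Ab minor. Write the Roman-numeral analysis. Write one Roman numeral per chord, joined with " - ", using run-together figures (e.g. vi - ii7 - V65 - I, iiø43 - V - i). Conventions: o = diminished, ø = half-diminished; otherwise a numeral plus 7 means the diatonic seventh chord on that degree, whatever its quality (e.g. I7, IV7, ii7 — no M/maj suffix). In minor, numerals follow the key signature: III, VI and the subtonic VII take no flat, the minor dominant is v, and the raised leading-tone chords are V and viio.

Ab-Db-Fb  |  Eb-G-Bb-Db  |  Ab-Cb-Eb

iv64 - V7 - i

Ab-Db-Fb: root Db is the subdominant; minor triad there is iv64.
Eb-G-Bb-Db: dominant seventh chord on Eb = scale degree 5 → V7.
Ab-Cb-Eb has root Ab, degree 1 in Ab minor, so i.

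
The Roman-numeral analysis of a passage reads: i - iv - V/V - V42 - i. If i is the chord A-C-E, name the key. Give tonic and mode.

A minor

The chord Am is a minor triad rooted on A; its label is i.
If A is scale degree 1 and the mode makes that degree carry a minor triad, the tonic is A and the mode is minor.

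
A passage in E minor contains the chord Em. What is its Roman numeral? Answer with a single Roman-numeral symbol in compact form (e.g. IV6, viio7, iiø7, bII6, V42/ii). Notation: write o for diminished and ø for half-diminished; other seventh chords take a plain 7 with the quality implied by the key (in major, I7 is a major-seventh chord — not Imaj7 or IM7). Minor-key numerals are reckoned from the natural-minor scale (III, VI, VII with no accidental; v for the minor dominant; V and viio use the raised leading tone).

Stacked in thirds the chord is E-G-B: a minor triad on E.
E is scale degree 1 in E minor, and a minor triad on that degree is written i.

i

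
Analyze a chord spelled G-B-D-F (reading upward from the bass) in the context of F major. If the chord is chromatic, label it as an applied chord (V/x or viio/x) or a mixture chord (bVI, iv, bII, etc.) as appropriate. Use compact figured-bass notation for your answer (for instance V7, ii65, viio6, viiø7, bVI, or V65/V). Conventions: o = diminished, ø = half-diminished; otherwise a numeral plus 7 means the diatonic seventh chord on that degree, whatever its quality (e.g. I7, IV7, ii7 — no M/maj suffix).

V7/V

The pitches G-B-D-F form a dominant seventh chord rooted on G.
G is not a diatonic chord root with this quality in F major, but it lies a perfect fifth above C (V), so the chord functions as an applied dominant of V.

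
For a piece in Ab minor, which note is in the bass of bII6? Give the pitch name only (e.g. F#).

Db

bII in Ab minor has root Bbb; the chord is Bbb-Db-Fb.
The figure 6 means first inversion — the third is in the bass.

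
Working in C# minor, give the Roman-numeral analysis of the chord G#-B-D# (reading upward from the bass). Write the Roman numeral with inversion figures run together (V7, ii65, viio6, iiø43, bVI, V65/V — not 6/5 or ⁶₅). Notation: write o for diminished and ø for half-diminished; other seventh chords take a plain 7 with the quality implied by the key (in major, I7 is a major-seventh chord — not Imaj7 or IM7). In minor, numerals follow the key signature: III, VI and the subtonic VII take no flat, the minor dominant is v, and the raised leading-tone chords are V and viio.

v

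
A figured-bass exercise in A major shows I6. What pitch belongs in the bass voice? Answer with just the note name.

I in A major has root A; the chord is A-C#-E.
The figure 6 means first inversion — the third is in the bass.

C#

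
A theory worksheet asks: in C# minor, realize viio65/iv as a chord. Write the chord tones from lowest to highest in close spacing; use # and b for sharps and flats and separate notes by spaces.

The slash marks an applied leading-tone chord: viio of iv. In C# minor, iv is F#, so the leading tone to it is E#, a half step below.
Building a fully diminished seventh chord on E# gives E#-G#-B-D.
The figured bass 65 indicates first inversion, placing the third (G#) in the bass: G#-B-D-E#.

G# B D E#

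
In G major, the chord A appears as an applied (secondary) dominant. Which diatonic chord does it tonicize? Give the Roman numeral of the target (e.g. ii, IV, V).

V

The chord is a major triad on A.
A dominant resolves down a perfect fifth: A → D. In G major, D is scale degree 5, i.e. V.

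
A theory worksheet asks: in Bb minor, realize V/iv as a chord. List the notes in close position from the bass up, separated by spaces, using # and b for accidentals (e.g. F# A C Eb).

Bb D F

V/iv is a secondary dominant — the dominant triad of iv. iv in Bb minor is Eb, so the applied chord's root is Bb, a perfect fifth above.
Building a major triad on Bb gives Bb-D-F.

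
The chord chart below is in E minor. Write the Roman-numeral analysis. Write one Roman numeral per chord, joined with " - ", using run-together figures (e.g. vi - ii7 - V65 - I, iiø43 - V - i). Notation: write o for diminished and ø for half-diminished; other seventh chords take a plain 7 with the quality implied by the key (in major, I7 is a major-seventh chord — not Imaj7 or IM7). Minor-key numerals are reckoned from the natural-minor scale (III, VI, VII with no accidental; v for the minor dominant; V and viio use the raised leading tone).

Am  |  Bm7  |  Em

iv - v7 - i

Am: root A is the subdominant; minor triad there is iv.
Bm7 has root B, degree 5 in E minor, so v7.
Em has root E, degree 1 in E minor, so i.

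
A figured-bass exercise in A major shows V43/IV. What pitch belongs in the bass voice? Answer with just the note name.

The applied chord V43/IV is rooted on A: A-C#-E-G.
The figure 43 means second inversion — the fifth is in the bass.

E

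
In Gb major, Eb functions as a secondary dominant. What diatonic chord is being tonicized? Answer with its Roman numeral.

ii

The chord is a major triad on Eb.
A dominant resolves down a perfect fifth: Eb → Ab. In Gb major, Ab is scale degree 2, i.e. ii.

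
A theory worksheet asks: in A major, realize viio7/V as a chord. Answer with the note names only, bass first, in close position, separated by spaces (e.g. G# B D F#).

D# F# A C

The slash marks an applied leading-tone chord: viio of V. In A major, V is E, so the leading tone to it is D#, a half step below.
Building a fully diminished seventh chord on D# gives D#-F#-A-C.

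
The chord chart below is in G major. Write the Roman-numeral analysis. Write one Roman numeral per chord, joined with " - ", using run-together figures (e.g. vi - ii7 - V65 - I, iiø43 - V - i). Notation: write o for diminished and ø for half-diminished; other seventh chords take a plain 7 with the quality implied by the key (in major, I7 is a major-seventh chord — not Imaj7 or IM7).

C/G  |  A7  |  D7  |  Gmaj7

IV64 - V7/V - V7 - I7

C/G has root C, degree 4 in G major, so IV64.
A7: chromatic; A is V of V, so V7/V.
D7: root D is the dominant; dominant seventh chord there is V7.
Gmaj7: major seventh chord on G = scale degree 1 → I7.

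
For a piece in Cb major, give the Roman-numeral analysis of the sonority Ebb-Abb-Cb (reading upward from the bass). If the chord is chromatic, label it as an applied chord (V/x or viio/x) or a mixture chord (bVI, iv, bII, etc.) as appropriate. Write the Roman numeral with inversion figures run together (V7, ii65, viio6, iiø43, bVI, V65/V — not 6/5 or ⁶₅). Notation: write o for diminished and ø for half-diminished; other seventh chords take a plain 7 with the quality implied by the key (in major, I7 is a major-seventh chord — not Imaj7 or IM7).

bVI64

Stacked in thirds the chord is Abb-Cb-Ebb: a major triad on Abb.
Abb is the lowered sixth degree of Cb major (diatonic 6 would be Ab). This is a major triad on the lowered sixth degree, borrowed from the parallel minor.
With Ebb in the bass the chord is in second inversion, so the figured bass is 64.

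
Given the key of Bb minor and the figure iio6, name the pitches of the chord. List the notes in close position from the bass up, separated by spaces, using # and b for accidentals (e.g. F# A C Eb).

Eb Gb C

The numeral's case and figure indicate a diminished triad. In Bb minor its root, scale degree 2, is C.
That chord is spelled C-Eb-Gb.
With the 6 figure the chord is in first inversion; from the bass Eb upward in close position it reads Eb-Gb-C.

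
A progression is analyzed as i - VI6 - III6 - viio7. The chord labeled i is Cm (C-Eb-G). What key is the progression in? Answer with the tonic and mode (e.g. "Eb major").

C minor

The chord Cm is a minor triad rooted on C; its label is i.
If C is scale degree 1 and the mode makes that degree carry a minor triad, the tonic is C and the mode is minor.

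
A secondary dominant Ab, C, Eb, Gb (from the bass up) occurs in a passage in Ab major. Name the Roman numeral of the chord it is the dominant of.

The chord is a dominant seventh chord on Ab.
A dominant resolves down a perfect fifth: Ab → Db. In Ab major, Db is scale degree 4, i.e. IV.

IV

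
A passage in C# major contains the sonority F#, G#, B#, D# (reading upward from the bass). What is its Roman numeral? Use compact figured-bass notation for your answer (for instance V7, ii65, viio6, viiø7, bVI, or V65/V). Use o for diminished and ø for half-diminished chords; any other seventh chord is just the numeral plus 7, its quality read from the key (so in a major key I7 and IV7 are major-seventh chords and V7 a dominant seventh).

V42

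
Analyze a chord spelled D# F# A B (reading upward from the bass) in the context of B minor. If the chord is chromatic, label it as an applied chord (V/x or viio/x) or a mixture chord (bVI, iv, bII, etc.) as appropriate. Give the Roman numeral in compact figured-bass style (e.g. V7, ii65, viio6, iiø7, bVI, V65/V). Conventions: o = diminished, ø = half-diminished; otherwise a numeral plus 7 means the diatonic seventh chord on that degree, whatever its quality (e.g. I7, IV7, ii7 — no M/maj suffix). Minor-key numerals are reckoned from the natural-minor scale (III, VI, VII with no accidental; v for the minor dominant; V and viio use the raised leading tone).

V65/iv

Stacked in thirds the chord is B-D#-F#-A: a dominant seventh chord on B.
B is not a diatonic chord root with this quality in B minor, but it lies a perfect fifth above E (iv), so the chord functions as an applied dominant of iv.
With D# in the bass the chord is in first inversion, so the figured bass is 65.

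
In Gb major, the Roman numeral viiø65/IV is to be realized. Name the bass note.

Db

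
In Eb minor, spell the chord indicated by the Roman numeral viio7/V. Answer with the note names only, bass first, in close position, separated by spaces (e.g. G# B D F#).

A C Eb Gb

The slash marks an applied leading-tone chord: viio of V. In Eb minor, V is Bb, so the leading tone to it is A, a half step below.
Building a fully diminished seventh chord on A gives A-C-Eb-Gb.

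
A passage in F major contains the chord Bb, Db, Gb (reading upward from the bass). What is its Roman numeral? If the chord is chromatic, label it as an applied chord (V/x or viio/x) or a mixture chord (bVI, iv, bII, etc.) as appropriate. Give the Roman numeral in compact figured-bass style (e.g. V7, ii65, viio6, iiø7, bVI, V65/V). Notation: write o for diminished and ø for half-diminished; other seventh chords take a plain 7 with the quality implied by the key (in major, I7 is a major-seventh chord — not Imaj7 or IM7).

bII6

The pitches Gb-Bb-Db form a major triad rooted on Gb.
Gb is the lowered second degree of F major (diatonic 2 would be G). This is the Neapolitan sixth — a major triad on the lowered second degree, here in its customary first inversion.
With Bb in the bass the chord is in first inversion, so the figured bass is 6.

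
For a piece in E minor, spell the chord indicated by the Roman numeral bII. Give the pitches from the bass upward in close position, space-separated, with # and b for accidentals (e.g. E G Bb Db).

Scale degree 2 in E minor is F#; lowering it a half step gives F. bII is the Neapolitan chord — a major triad on the lowered second degree.
So the chord is F-A-C, a major triad.

F A C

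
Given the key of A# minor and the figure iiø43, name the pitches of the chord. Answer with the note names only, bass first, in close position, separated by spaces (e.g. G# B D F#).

F# A# B# D#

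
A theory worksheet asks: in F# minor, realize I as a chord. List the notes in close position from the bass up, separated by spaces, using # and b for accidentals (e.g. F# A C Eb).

I is the major tonic (Picardy third), borrowed from the parallel major. In F# minor that root is F#.
So the chord is F#-A#-C#.

F# A# C#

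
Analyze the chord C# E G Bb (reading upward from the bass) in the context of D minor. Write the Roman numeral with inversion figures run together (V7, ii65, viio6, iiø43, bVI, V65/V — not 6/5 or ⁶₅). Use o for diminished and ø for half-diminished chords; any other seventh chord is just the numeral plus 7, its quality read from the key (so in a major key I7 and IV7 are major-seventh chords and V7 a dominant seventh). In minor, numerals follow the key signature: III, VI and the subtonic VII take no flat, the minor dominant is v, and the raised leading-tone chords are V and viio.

The pitches C#-E-G-Bb form a fully diminished seventh chord rooted on C#.
C# is scale degree 7 in D minor, and a fully diminished seventh chord on that degree is written viio7.

viio7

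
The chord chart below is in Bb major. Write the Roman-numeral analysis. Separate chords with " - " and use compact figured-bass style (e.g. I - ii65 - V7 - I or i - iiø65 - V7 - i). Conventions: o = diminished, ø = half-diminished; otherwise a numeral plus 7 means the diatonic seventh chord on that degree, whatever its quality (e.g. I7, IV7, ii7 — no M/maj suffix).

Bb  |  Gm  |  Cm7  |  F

I - vi - ii7 - V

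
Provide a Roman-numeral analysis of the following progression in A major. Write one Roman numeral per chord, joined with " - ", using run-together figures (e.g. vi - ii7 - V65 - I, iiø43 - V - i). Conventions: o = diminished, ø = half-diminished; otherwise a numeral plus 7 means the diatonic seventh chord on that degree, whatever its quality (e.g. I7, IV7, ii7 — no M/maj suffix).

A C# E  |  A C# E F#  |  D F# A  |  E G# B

A-C#-E: root A is the tonic; major triad there is I.
A-C#-E-F#: root F# is the submediant; minor seventh chord there is vi65.
D-F#-A: root D is the subdominant; major triad there is IV.
E-G#-B: major triad on E = scale degree 5 → V.

I - vi65 - IV - V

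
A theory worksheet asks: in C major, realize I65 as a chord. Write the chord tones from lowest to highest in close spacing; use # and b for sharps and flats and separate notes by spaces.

In C major, the first degree is C, and the diatonic chord built there is a major seventh chord.
That chord is spelled C-E-G-B.
With the 65 figure the chord is in first inversion; from the bass E upward in close position it reads E-G-B-C.

E G B C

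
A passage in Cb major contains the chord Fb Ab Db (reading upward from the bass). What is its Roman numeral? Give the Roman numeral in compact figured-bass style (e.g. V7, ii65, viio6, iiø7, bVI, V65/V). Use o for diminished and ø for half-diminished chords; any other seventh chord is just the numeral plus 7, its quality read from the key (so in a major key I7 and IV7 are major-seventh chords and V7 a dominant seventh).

The pitches Db-Fb-Ab form a minor triad rooted on Db.
In Cb major, Db is the supertonic; the diatonic minor triad there is ii.
With Fb in the bass the chord is in first inversion, so the figured bass is 6.

ii6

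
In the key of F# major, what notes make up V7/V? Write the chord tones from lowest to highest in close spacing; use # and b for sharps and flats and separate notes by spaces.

The slash means an applied dominant: we want the dominant of V. In F# major, V is C# major, and its dominant is built on G#.
Building a dominant seventh chord on G# gives G#-B#-D#-F#.

G# B# D# F#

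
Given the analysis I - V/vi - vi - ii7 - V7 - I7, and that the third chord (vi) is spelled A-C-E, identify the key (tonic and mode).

C major

The chord Am is a minor triad rooted on A; its label is vi.
If A is scale degree 6 and the mode makes that degree carry a minor triad, the tonic is C and the mode is major.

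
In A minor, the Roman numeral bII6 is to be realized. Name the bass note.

bII in A minor has root Bb; the chord is Bb-D-F.
The figure 6 means first inversion — the third is in the bass.

D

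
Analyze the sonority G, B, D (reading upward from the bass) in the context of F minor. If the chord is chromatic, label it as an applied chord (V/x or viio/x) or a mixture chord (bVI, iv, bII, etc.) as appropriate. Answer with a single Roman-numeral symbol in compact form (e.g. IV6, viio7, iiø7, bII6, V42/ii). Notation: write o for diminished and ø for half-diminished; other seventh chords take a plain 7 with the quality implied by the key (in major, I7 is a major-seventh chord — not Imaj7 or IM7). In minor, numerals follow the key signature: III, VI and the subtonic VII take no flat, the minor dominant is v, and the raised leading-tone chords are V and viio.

The pitches G-B-D form a major triad rooted on G.
G is not a diatonic chord root with this quality in F minor, but it lies a perfect fifth above C (V), so the chord functions as an applied dominant of V.

V/V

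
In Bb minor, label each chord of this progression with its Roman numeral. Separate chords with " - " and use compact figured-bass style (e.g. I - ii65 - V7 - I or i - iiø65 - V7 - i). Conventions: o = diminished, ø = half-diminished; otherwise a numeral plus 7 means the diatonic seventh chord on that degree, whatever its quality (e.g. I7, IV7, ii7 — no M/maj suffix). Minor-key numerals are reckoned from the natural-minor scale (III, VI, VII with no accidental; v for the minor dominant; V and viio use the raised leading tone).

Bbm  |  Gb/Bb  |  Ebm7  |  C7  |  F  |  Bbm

Bbm has root Bb, degree 1 in Bb minor, so i.
Gb/Bb: major triad on Gb = scale degree 6 → VI6.
Ebm7: minor seventh chord on Eb = scale degree 4 → iv7.
C7 is the secondary dominant of V (dominant seventh chord on C): V7/V.
F: root F is the dominant; major triad there is V.
Bbm: minor triad on Bb = scale degree 1 → i.

i - VI6 - iv7 - V7/V - V - i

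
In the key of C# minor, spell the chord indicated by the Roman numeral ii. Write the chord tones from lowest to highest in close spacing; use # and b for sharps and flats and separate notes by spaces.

D# F# A#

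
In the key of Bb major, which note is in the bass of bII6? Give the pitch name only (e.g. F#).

bII in Bb major has root Cb; the chord is Cb-Eb-Gb.
The figure 6 means first inversion — the third is in the bass.

Eb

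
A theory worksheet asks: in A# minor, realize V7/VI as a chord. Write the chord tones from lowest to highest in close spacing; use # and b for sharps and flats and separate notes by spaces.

V7/VI is a secondary dominant — the dominant seventh of VI. VI in A# minor is F#, so the applied chord's root is C#, a perfect fifth above.
Building a dominant seventh chord on C# gives C#-E#-G#-B.

C# E# G# B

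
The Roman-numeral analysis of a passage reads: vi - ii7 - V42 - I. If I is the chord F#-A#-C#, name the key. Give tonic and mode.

F# major

I is given as F#-A#-C# — a major triad with root F#.
If F# is scale degree 1 and the mode makes that degree carry a major triad, the tonic is F# and the mode is major.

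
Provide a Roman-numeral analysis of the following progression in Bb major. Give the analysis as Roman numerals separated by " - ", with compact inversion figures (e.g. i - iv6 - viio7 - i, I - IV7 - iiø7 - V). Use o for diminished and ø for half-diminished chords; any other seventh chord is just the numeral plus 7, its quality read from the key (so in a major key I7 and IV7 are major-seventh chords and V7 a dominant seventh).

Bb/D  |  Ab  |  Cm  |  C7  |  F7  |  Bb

I6 - bVII - ii - V7/V - V7 - I

Bb/D has root Bb, degree 1 in Bb major, so I6.
Ab is non-diatonic — bVII, a mixture chord from Bb minor.
Cm: root C is the supertonic; minor triad there is ii.
C7: chromatic; C is V of V, so V7/V.
F7: dominant seventh chord on F = scale degree 5 → V7.
Bb: major triad on Bb = scale degree 1 → I.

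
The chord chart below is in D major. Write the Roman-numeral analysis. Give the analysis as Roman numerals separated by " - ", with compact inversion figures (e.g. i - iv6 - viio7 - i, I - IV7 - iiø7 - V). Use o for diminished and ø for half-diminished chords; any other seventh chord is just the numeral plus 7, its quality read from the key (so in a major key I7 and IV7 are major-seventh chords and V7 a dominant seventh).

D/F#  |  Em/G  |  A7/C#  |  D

I6 - ii6 - V65 - I

D/F#: major triad on D = scale degree 1 → I6.
Em/G: root E is the supertonic; minor triad there is ii6.
A7/C#: root A is the dominant; dominant seventh chord there is V65.
D: root D is the tonic; major triad there is I.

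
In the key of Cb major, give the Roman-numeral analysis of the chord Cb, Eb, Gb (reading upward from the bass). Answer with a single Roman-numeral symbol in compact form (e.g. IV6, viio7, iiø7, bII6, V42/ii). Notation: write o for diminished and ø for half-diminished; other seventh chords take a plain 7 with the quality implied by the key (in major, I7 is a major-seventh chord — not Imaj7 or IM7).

Stacked in thirds the chord is Cb-Eb-Gb: a major triad on Cb.
Cb is scale degree 1 in Cb major, and a major triad on that degree is written I.

I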